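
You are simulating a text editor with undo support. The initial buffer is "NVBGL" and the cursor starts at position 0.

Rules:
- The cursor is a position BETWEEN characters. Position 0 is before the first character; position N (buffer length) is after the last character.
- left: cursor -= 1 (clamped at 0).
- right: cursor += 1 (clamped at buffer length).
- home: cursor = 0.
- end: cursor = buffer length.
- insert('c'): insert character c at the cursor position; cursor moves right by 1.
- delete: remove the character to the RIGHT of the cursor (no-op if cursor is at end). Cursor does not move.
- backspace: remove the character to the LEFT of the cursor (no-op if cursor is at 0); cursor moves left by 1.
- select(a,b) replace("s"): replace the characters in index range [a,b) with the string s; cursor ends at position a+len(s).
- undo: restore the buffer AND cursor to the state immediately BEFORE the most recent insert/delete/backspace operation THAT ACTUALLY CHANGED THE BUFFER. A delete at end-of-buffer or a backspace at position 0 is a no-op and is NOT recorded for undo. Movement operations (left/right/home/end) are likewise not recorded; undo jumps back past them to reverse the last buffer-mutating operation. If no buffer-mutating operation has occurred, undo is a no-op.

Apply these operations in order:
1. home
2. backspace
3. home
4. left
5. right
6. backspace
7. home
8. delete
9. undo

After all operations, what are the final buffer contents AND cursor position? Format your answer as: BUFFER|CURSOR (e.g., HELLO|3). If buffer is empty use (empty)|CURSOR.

After op 1 (home): buf='NVBGL' cursor=0
After op 2 (backspace): buf='NVBGL' cursor=0
After op 3 (home): buf='NVBGL' cursor=0
After op 4 (left): buf='NVBGL' cursor=0
After op 5 (right): buf='NVBGL' cursor=1
After op 6 (backspace): buf='VBGL' cursor=0
After op 7 (home): buf='VBGL' cursor=0
After op 8 (delete): buf='BGL' cursor=0
After op 9 (undo): buf='VBGL' cursor=0

Answer: VBGL|0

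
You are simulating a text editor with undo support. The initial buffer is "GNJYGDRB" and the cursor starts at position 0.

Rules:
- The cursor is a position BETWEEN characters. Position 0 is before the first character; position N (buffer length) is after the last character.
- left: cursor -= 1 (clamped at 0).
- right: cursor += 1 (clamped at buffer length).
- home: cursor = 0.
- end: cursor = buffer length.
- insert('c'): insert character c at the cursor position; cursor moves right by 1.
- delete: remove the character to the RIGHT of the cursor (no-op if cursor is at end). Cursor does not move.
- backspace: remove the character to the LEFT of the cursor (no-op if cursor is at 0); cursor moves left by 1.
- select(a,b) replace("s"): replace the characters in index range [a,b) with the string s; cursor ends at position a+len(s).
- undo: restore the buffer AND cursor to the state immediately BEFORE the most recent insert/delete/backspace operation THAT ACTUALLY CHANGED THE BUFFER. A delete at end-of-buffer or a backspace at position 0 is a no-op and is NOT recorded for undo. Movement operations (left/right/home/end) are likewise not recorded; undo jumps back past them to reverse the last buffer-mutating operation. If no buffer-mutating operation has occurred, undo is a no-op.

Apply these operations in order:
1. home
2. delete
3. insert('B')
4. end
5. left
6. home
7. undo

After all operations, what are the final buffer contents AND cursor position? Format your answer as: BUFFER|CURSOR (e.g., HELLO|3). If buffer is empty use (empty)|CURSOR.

After op 1 (home): buf='GNJYGDRB' cursor=0
After op 2 (delete): buf='NJYGDRB' cursor=0
After op 3 (insert('B')): buf='BNJYGDRB' cursor=1
After op 4 (end): buf='BNJYGDRB' cursor=8
After op 5 (left): buf='BNJYGDRB' cursor=7
After op 6 (home): buf='BNJYGDRB' cursor=0
After op 7 (undo): buf='NJYGDRB' cursor=0

Answer: NJYGDRB|0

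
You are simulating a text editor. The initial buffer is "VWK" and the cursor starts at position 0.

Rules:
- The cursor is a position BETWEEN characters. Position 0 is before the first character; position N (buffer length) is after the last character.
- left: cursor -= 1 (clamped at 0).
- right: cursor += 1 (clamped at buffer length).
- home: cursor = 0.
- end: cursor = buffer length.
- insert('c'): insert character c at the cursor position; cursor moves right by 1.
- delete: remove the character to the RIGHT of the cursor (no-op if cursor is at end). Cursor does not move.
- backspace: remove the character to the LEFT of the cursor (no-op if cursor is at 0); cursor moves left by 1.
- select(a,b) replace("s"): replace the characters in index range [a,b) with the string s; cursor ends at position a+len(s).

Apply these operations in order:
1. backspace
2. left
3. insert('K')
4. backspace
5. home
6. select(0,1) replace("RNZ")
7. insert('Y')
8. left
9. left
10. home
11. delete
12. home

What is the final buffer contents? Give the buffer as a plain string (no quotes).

After op 1 (backspace): buf='VWK' cursor=0
After op 2 (left): buf='VWK' cursor=0
After op 3 (insert('K')): buf='KVWK' cursor=1
After op 4 (backspace): buf='VWK' cursor=0
After op 5 (home): buf='VWK' cursor=0
After op 6 (select(0,1) replace("RNZ")): buf='RNZWK' cursor=3
After op 7 (insert('Y')): buf='RNZYWK' cursor=4
After op 8 (left): buf='RNZYWK' cursor=3
After op 9 (left): buf='RNZYWK' cursor=2
After op 10 (home): buf='RNZYWK' cursor=0
After op 11 (delete): buf='NZYWK' cursor=0
After op 12 (home): buf='NZYWK' cursor=0

Answer: NZYWK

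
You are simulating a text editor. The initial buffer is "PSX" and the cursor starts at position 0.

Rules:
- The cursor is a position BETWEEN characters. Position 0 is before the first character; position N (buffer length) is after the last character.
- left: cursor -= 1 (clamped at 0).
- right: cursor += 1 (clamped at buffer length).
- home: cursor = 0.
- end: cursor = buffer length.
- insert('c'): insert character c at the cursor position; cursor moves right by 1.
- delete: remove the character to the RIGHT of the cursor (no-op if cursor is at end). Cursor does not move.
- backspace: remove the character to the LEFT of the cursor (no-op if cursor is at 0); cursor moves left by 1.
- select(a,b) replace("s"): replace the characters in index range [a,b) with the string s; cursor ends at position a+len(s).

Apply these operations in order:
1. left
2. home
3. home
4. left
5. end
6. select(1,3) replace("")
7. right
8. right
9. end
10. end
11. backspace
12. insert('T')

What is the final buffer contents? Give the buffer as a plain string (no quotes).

Answer: T

Derivation:
After op 1 (left): buf='PSX' cursor=0
After op 2 (home): buf='PSX' cursor=0
After op 3 (home): buf='PSX' cursor=0
After op 4 (left): buf='PSX' cursor=0
After op 5 (end): buf='PSX' cursor=3
After op 6 (select(1,3) replace("")): buf='P' cursor=1
After op 7 (right): buf='P' cursor=1
After op 8 (right): buf='P' cursor=1
After op 9 (end): buf='P' cursor=1
After op 10 (end): buf='P' cursor=1
After op 11 (backspace): buf='(empty)' cursor=0
After op 12 (insert('T')): buf='T' cursor=1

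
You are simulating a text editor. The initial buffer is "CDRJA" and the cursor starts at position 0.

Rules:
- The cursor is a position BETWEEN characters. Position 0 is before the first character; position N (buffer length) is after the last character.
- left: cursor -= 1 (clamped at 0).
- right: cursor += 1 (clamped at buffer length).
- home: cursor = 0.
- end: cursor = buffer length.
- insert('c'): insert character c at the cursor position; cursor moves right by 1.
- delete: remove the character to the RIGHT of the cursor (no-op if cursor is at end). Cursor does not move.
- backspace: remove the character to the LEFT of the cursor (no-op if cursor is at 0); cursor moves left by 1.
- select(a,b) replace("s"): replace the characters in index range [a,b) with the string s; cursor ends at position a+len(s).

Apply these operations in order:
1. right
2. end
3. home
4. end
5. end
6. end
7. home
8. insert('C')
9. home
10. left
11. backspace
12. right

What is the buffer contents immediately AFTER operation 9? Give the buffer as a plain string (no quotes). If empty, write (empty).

After op 1 (right): buf='CDRJA' cursor=1
After op 2 (end): buf='CDRJA' cursor=5
After op 3 (home): buf='CDRJA' cursor=0
After op 4 (end): buf='CDRJA' cursor=5
After op 5 (end): buf='CDRJA' cursor=5
After op 6 (end): buf='CDRJA' cursor=5
After op 7 (home): buf='CDRJA' cursor=0
After op 8 (insert('C')): buf='CCDRJA' cursor=1
After op 9 (home): buf='CCDRJA' cursor=0

Answer: CCDRJA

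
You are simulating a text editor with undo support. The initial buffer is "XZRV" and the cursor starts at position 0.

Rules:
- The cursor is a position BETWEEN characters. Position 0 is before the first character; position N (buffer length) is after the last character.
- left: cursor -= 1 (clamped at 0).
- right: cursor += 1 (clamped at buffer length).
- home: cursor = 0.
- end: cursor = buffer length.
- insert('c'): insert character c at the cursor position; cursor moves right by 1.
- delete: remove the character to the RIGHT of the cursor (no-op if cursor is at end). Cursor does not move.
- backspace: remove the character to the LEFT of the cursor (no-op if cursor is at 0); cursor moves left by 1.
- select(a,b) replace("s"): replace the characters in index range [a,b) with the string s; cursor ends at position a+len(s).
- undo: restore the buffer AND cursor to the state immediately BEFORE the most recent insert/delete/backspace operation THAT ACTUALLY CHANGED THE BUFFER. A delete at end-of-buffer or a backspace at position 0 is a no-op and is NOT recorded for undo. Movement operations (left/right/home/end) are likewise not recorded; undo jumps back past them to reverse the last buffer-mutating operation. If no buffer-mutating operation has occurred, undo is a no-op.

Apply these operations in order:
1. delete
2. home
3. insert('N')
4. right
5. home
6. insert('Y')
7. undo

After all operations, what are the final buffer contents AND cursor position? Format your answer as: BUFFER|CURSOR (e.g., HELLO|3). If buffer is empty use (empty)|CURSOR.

Answer: NZRV|0

Derivation:
After op 1 (delete): buf='ZRV' cursor=0
After op 2 (home): buf='ZRV' cursor=0
After op 3 (insert('N')): buf='NZRV' cursor=1
After op 4 (right): buf='NZRV' cursor=2
After op 5 (home): buf='NZRV' cursor=0
After op 6 (insert('Y')): buf='YNZRV' cursor=1
After op 7 (undo): buf='NZRV' cursor=0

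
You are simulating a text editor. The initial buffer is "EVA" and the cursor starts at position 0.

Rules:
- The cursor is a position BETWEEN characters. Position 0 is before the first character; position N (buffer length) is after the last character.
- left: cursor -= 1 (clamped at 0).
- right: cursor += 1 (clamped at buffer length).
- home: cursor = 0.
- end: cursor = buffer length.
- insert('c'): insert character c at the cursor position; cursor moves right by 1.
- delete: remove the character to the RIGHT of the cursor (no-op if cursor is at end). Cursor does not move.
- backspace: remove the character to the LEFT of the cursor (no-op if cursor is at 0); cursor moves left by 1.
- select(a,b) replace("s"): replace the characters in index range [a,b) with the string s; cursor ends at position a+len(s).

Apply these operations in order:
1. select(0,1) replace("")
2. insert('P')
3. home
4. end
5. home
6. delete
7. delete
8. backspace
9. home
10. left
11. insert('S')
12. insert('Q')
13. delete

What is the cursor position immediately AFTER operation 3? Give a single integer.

Answer: 0

Derivation:
After op 1 (select(0,1) replace("")): buf='VA' cursor=0
After op 2 (insert('P')): buf='PVA' cursor=1
After op 3 (home): buf='PVA' cursor=0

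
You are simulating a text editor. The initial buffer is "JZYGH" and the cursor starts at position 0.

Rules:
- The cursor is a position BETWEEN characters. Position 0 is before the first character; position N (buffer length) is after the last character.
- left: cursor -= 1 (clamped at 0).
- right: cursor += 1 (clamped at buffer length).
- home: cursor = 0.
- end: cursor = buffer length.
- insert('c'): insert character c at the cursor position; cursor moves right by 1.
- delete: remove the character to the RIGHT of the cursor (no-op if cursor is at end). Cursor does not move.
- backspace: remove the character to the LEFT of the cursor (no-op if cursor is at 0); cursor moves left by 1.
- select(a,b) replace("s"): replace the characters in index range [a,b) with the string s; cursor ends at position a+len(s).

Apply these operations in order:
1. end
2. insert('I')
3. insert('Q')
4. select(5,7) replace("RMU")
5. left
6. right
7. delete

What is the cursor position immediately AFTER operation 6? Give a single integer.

After op 1 (end): buf='JZYGH' cursor=5
After op 2 (insert('I')): buf='JZYGHI' cursor=6
After op 3 (insert('Q')): buf='JZYGHIQ' cursor=7
After op 4 (select(5,7) replace("RMU")): buf='JZYGHRMU' cursor=8
After op 5 (left): buf='JZYGHRMU' cursor=7
After op 6 (right): buf='JZYGHRMU' cursor=8

Answer: 8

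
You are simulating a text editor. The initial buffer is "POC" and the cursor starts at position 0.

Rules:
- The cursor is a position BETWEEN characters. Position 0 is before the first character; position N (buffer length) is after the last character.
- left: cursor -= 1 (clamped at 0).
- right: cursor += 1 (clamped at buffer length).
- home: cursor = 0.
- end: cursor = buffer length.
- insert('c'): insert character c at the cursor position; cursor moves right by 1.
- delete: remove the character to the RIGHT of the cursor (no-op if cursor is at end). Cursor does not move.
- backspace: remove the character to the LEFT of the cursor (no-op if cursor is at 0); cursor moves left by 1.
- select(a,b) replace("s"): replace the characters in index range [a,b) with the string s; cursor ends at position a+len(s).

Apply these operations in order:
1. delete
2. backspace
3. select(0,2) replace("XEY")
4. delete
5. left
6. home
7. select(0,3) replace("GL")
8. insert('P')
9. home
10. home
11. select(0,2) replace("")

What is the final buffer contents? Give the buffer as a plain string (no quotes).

Answer: P

Derivation:
After op 1 (delete): buf='OC' cursor=0
After op 2 (backspace): buf='OC' cursor=0
After op 3 (select(0,2) replace("XEY")): buf='XEY' cursor=3
After op 4 (delete): buf='XEY' cursor=3
After op 5 (left): buf='XEY' cursor=2
After op 6 (home): buf='XEY' cursor=0
After op 7 (select(0,3) replace("GL")): buf='GL' cursor=2
After op 8 (insert('P')): buf='GLP' cursor=3
After op 9 (home): buf='GLP' cursor=0
After op 10 (home): buf='GLP' cursor=0
After op 11 (select(0,2) replace("")): buf='P' cursor=0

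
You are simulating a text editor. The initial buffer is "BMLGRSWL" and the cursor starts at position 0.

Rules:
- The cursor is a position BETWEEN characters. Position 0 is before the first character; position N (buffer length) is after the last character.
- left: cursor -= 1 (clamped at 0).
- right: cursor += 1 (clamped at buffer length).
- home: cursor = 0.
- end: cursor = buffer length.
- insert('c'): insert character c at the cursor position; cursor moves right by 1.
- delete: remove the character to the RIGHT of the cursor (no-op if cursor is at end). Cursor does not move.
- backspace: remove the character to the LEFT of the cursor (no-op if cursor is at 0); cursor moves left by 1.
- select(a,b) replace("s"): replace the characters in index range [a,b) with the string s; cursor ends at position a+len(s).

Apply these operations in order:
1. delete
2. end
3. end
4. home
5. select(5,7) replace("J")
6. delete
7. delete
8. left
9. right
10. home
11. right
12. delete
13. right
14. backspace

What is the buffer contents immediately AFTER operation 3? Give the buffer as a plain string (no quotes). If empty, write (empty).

After op 1 (delete): buf='MLGRSWL' cursor=0
After op 2 (end): buf='MLGRSWL' cursor=7
After op 3 (end): buf='MLGRSWL' cursor=7

Answer: MLGRSWL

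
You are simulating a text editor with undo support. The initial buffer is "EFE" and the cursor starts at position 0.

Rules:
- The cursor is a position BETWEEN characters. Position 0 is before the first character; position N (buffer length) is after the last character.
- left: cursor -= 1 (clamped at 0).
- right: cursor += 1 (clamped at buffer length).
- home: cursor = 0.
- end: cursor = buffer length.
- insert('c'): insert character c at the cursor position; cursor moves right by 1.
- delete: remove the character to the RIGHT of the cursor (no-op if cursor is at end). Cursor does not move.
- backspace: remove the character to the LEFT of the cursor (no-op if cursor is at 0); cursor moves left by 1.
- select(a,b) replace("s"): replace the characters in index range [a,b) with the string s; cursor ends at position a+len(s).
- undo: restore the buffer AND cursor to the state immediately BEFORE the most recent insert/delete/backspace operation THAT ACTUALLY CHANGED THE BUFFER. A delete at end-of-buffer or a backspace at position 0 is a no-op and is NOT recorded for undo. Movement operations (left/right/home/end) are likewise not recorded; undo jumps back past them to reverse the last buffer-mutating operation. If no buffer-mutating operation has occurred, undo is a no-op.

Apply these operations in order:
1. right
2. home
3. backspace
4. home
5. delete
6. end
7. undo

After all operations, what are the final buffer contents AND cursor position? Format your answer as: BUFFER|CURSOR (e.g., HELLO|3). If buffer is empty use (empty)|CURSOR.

After op 1 (right): buf='EFE' cursor=1
After op 2 (home): buf='EFE' cursor=0
After op 3 (backspace): buf='EFE' cursor=0
After op 4 (home): buf='EFE' cursor=0
After op 5 (delete): buf='FE' cursor=0
After op 6 (end): buf='FE' cursor=2
After op 7 (undo): buf='EFE' cursor=0

Answer: EFE|0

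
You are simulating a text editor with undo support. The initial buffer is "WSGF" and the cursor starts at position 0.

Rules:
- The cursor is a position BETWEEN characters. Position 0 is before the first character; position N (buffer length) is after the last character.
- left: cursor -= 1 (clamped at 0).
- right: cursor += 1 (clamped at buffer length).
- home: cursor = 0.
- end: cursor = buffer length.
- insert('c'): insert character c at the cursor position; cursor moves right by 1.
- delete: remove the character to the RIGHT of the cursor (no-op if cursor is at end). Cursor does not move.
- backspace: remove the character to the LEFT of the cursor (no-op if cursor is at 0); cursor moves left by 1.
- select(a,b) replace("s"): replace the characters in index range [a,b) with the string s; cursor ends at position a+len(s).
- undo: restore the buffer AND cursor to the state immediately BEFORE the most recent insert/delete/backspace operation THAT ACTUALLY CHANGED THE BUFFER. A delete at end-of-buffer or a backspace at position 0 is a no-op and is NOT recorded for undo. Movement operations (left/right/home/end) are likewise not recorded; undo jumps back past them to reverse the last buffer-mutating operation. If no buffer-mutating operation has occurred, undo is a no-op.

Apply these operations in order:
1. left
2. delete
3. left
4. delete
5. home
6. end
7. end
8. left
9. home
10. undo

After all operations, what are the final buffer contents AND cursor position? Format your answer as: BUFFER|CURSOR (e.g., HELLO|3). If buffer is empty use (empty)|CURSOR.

Answer: SGF|0

Derivation:
After op 1 (left): buf='WSGF' cursor=0
After op 2 (delete): buf='SGF' cursor=0
After op 3 (left): buf='SGF' cursor=0
After op 4 (delete): buf='GF' cursor=0
After op 5 (home): buf='GF' cursor=0
After op 6 (end): buf='GF' cursor=2
After op 7 (end): buf='GF' cursor=2
After op 8 (left): buf='GF' cursor=1
After op 9 (home): buf='GF' cursor=0
After op 10 (undo): buf='SGF' cursor=0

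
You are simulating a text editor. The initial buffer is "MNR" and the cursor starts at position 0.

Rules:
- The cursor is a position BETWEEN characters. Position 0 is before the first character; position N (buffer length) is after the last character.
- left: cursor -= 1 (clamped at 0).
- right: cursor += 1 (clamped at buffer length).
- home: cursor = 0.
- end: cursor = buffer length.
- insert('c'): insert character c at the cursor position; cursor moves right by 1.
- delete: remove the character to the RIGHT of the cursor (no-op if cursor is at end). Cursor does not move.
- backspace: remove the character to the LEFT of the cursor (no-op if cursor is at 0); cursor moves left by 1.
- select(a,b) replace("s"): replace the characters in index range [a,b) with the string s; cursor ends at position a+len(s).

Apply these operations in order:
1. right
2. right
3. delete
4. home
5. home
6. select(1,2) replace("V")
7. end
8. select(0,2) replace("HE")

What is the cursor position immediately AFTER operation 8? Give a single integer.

After op 1 (right): buf='MNR' cursor=1
After op 2 (right): buf='MNR' cursor=2
After op 3 (delete): buf='MN' cursor=2
After op 4 (home): buf='MN' cursor=0
After op 5 (home): buf='MN' cursor=0
After op 6 (select(1,2) replace("V")): buf='MV' cursor=2
After op 7 (end): buf='MV' cursor=2
After op 8 (select(0,2) replace("HE")): buf='HE' cursor=2

Answer: 2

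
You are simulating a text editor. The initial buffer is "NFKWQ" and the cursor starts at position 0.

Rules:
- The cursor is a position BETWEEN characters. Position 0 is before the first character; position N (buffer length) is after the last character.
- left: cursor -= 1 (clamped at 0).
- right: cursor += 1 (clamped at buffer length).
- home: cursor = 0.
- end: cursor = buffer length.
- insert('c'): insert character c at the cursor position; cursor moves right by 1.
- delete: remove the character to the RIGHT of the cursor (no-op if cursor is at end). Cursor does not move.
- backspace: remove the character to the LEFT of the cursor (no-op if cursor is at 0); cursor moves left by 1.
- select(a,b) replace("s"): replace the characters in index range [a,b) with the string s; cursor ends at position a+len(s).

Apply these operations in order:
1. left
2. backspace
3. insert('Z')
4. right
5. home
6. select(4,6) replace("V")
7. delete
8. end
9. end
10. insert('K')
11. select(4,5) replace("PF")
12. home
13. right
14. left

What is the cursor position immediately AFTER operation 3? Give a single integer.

After op 1 (left): buf='NFKWQ' cursor=0
After op 2 (backspace): buf='NFKWQ' cursor=0
After op 3 (insert('Z')): buf='ZNFKWQ' cursor=1

Answer: 1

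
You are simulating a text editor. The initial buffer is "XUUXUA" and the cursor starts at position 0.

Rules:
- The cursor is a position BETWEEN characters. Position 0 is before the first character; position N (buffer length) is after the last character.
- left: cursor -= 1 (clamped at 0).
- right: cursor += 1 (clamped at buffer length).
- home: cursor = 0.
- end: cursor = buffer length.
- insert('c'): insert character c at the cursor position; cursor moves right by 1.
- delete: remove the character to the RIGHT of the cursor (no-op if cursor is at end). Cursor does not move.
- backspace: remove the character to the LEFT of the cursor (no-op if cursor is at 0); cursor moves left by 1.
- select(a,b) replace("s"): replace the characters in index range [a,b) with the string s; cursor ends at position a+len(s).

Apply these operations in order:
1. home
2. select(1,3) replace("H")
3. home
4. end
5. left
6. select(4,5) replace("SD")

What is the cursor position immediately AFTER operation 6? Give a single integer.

After op 1 (home): buf='XUUXUA' cursor=0
After op 2 (select(1,3) replace("H")): buf='XHXUA' cursor=2
After op 3 (home): buf='XHXUA' cursor=0
After op 4 (end): buf='XHXUA' cursor=5
After op 5 (left): buf='XHXUA' cursor=4
After op 6 (select(4,5) replace("SD")): buf='XHXUSD' cursor=6

Answer: 6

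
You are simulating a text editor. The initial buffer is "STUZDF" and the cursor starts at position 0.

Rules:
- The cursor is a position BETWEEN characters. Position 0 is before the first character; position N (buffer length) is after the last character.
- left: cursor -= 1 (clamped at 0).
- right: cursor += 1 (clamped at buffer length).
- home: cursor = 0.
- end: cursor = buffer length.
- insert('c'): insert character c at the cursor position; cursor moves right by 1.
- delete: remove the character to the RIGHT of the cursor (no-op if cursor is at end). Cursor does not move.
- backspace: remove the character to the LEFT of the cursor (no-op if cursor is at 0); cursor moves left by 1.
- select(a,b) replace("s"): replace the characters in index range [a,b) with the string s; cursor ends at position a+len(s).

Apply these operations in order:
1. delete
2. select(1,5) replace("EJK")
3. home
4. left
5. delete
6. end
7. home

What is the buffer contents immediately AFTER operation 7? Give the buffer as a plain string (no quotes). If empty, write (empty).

After op 1 (delete): buf='TUZDF' cursor=0
After op 2 (select(1,5) replace("EJK")): buf='TEJK' cursor=4
After op 3 (home): buf='TEJK' cursor=0
After op 4 (left): buf='TEJK' cursor=0
After op 5 (delete): buf='EJK' cursor=0
After op 6 (end): buf='EJK' cursor=3
After op 7 (home): buf='EJK' cursor=0

Answer: EJK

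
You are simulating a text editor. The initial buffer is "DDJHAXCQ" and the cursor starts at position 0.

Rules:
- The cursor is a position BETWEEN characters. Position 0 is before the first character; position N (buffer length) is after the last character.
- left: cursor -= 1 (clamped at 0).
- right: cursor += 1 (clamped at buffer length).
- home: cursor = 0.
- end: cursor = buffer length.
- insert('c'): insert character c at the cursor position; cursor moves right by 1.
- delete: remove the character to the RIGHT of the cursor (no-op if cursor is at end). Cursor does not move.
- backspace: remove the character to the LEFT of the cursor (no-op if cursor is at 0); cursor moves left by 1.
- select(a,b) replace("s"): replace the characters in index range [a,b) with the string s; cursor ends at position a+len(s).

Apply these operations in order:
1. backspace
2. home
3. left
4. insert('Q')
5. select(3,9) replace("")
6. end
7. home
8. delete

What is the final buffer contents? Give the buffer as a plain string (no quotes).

After op 1 (backspace): buf='DDJHAXCQ' cursor=0
After op 2 (home): buf='DDJHAXCQ' cursor=0
After op 3 (left): buf='DDJHAXCQ' cursor=0
After op 4 (insert('Q')): buf='QDDJHAXCQ' cursor=1
After op 5 (select(3,9) replace("")): buf='QDD' cursor=3
After op 6 (end): buf='QDD' cursor=3
After op 7 (home): buf='QDD' cursor=0
After op 8 (delete): buf='DD' cursor=0

Answer: DD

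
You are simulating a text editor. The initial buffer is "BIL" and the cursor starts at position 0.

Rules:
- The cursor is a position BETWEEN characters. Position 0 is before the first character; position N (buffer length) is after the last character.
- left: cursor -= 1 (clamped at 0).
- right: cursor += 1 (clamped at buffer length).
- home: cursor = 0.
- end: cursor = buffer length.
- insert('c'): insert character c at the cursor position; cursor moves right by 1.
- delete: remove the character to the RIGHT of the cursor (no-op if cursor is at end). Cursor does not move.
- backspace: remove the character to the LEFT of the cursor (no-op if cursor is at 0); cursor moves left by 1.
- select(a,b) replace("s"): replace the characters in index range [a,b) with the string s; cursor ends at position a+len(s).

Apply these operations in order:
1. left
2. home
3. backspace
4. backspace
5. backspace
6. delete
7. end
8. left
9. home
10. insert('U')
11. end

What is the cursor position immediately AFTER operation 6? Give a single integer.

Answer: 0

Derivation:
After op 1 (left): buf='BIL' cursor=0
After op 2 (home): buf='BIL' cursor=0
After op 3 (backspace): buf='BIL' cursor=0
After op 4 (backspace): buf='BIL' cursor=0
After op 5 (backspace): buf='BIL' cursor=0
After op 6 (delete): buf='IL' cursor=0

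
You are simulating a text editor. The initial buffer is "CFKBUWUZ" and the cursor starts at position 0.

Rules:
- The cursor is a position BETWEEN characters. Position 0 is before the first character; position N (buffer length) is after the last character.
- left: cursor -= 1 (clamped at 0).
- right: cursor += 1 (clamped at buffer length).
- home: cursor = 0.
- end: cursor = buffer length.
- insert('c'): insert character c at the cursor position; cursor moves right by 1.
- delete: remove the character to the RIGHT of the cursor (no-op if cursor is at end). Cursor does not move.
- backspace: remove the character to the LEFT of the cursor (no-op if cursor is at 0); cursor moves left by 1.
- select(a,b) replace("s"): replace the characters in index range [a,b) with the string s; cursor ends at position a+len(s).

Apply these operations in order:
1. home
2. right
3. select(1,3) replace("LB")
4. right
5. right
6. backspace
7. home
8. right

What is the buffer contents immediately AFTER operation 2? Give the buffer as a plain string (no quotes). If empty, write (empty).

Answer: CFKBUWUZ

Derivation:
After op 1 (home): buf='CFKBUWUZ' cursor=0
After op 2 (right): buf='CFKBUWUZ' cursor=1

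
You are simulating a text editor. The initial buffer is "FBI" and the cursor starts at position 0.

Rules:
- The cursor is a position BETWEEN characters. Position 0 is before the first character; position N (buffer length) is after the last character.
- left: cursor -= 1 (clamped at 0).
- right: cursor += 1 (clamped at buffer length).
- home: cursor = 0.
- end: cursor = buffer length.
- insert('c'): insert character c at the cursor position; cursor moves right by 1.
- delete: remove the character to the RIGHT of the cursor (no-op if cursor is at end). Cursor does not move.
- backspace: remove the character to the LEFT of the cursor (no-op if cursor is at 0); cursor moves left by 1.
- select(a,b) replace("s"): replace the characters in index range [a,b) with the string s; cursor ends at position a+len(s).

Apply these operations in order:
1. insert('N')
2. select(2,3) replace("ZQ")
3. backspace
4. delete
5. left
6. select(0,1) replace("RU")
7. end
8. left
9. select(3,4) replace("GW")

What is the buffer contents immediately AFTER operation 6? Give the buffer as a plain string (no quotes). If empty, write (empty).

Answer: RUFZ

Derivation:
After op 1 (insert('N')): buf='NFBI' cursor=1
After op 2 (select(2,3) replace("ZQ")): buf='NFZQI' cursor=4
After op 3 (backspace): buf='NFZI' cursor=3
After op 4 (delete): buf='NFZ' cursor=3
After op 5 (left): buf='NFZ' cursor=2
After op 6 (select(0,1) replace("RU")): buf='RUFZ' cursor=2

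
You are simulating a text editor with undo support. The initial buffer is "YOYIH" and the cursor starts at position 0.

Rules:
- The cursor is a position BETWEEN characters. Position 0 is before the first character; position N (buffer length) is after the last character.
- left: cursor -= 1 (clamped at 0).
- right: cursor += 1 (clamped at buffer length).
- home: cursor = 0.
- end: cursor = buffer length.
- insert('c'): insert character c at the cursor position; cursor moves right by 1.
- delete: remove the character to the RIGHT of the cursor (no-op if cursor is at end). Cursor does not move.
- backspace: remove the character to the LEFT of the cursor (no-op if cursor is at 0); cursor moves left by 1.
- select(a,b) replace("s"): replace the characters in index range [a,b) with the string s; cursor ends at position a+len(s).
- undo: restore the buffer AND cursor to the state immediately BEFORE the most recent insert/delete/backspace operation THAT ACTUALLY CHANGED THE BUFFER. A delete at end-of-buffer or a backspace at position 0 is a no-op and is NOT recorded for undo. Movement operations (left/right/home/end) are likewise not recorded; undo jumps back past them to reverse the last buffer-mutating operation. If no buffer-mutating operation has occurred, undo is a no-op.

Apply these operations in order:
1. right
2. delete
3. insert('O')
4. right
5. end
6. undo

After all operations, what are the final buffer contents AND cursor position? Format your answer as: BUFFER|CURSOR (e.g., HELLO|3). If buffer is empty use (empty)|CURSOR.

After op 1 (right): buf='YOYIH' cursor=1
After op 2 (delete): buf='YYIH' cursor=1
After op 3 (insert('O')): buf='YOYIH' cursor=2
After op 4 (right): buf='YOYIH' cursor=3
After op 5 (end): buf='YOYIH' cursor=5
After op 6 (undo): buf='YYIH' cursor=1

Answer: YYIH|1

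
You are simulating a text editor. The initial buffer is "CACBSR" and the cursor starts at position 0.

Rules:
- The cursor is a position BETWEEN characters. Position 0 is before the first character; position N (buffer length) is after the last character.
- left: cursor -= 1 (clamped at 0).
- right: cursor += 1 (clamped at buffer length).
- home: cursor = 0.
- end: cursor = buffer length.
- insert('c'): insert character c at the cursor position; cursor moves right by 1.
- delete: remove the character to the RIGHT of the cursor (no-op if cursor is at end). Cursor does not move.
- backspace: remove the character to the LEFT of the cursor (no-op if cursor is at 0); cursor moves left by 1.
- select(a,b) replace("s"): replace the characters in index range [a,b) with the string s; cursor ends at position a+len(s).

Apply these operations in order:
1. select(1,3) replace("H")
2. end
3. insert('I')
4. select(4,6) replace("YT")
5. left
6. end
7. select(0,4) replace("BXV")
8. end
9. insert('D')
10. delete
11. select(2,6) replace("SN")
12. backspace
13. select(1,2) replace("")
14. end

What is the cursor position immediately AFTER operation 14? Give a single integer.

After op 1 (select(1,3) replace("H")): buf='CHBSR' cursor=2
After op 2 (end): buf='CHBSR' cursor=5
After op 3 (insert('I')): buf='CHBSRI' cursor=6
After op 4 (select(4,6) replace("YT")): buf='CHBSYT' cursor=6
After op 5 (left): buf='CHBSYT' cursor=5
After op 6 (end): buf='CHBSYT' cursor=6
After op 7 (select(0,4) replace("BXV")): buf='BXVYT' cursor=3
After op 8 (end): buf='BXVYT' cursor=5
After op 9 (insert('D')): buf='BXVYTD' cursor=6
After op 10 (delete): buf='BXVYTD' cursor=6
After op 11 (select(2,6) replace("SN")): buf='BXSN' cursor=4
After op 12 (backspace): buf='BXS' cursor=3
After op 13 (select(1,2) replace("")): buf='BS' cursor=1
After op 14 (end): buf='BS' cursor=2

Answer: 2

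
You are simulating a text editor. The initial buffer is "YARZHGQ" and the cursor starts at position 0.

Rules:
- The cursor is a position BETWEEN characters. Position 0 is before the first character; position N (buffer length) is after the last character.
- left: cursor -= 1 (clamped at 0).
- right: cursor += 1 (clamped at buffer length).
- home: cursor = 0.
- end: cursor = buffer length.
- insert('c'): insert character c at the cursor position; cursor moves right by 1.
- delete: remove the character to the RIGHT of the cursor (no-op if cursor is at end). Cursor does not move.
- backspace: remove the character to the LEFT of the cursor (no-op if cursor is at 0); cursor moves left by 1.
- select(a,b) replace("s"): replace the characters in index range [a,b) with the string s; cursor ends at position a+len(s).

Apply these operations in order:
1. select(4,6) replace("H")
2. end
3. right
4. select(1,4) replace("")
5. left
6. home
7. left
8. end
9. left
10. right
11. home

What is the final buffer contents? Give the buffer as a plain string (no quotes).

After op 1 (select(4,6) replace("H")): buf='YARZHQ' cursor=5
After op 2 (end): buf='YARZHQ' cursor=6
After op 3 (right): buf='YARZHQ' cursor=6
After op 4 (select(1,4) replace("")): buf='YHQ' cursor=1
After op 5 (left): buf='YHQ' cursor=0
After op 6 (home): buf='YHQ' cursor=0
After op 7 (left): buf='YHQ' cursor=0
After op 8 (end): buf='YHQ' cursor=3
After op 9 (left): buf='YHQ' cursor=2
After op 10 (right): buf='YHQ' cursor=3
After op 11 (home): buf='YHQ' cursor=0

Answer: YHQ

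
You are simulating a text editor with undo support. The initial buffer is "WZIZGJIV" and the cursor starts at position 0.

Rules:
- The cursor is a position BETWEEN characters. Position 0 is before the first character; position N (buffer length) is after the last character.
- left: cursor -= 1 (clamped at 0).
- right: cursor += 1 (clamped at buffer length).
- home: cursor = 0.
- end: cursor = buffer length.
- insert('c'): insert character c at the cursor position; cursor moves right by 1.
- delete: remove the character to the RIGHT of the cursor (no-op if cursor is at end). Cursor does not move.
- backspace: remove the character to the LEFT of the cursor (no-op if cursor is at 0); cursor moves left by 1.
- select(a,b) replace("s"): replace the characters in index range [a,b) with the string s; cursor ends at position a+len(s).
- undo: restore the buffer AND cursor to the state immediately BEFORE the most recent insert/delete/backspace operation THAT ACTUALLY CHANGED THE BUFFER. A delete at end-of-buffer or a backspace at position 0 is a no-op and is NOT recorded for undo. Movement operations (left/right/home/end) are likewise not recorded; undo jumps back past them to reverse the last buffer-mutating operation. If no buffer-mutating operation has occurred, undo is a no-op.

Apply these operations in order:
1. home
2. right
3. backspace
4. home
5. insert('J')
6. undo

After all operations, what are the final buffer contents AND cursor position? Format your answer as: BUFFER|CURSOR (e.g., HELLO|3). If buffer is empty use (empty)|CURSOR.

After op 1 (home): buf='WZIZGJIV' cursor=0
After op 2 (right): buf='WZIZGJIV' cursor=1
After op 3 (backspace): buf='ZIZGJIV' cursor=0
After op 4 (home): buf='ZIZGJIV' cursor=0
After op 5 (insert('J')): buf='JZIZGJIV' cursor=1
After op 6 (undo): buf='ZIZGJIV' cursor=0

Answer: ZIZGJIV|0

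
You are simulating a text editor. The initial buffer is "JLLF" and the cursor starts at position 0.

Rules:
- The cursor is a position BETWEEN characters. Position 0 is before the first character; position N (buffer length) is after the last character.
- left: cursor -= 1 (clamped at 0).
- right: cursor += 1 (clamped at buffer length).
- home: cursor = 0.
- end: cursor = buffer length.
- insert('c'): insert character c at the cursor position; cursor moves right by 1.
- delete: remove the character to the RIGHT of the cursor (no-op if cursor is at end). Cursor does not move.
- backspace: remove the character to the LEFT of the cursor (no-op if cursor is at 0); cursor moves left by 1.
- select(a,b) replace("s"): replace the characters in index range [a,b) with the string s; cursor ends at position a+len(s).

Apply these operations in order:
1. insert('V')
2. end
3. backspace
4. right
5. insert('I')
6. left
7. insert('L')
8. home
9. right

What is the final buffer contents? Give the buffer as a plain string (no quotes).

After op 1 (insert('V')): buf='VJLLF' cursor=1
After op 2 (end): buf='VJLLF' cursor=5
After op 3 (backspace): buf='VJLL' cursor=4
After op 4 (right): buf='VJLL' cursor=4
After op 5 (insert('I')): buf='VJLLI' cursor=5
After op 6 (left): buf='VJLLI' cursor=4
After op 7 (insert('L')): buf='VJLLLI' cursor=5
After op 8 (home): buf='VJLLLI' cursor=0
After op 9 (right): buf='VJLLLI' cursor=1

Answer: VJLLLI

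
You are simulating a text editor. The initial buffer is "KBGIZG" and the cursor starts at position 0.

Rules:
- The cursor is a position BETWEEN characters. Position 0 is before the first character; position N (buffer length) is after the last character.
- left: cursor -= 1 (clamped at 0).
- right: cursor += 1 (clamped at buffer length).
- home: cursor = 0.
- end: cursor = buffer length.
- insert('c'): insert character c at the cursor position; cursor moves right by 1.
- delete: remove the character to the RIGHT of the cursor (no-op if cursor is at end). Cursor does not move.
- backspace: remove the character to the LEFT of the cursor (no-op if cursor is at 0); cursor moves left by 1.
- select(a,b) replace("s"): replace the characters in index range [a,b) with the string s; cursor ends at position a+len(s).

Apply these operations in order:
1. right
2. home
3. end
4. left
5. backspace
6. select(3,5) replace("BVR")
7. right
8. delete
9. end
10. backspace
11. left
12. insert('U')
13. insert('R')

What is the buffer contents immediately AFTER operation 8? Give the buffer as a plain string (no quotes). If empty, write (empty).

Answer: KBGBVR

Derivation:
After op 1 (right): buf='KBGIZG' cursor=1
After op 2 (home): buf='KBGIZG' cursor=0
After op 3 (end): buf='KBGIZG' cursor=6
After op 4 (left): buf='KBGIZG' cursor=5
After op 5 (backspace): buf='KBGIG' cursor=4
After op 6 (select(3,5) replace("BVR")): buf='KBGBVR' cursor=6
After op 7 (right): buf='KBGBVR' cursor=6
After op 8 (delete): buf='KBGBVR' cursor=6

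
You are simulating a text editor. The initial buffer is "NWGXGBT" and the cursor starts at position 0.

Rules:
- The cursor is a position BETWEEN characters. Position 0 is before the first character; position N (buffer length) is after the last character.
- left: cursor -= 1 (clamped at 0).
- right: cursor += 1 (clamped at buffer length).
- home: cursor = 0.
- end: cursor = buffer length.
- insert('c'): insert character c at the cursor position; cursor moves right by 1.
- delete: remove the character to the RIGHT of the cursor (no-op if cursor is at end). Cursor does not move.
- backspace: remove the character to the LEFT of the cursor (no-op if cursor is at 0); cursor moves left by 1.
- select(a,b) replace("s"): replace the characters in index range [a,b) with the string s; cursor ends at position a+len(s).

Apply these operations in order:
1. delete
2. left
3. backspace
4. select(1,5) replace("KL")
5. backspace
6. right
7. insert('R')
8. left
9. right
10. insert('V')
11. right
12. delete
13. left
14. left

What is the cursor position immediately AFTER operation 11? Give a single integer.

After op 1 (delete): buf='WGXGBT' cursor=0
After op 2 (left): buf='WGXGBT' cursor=0
After op 3 (backspace): buf='WGXGBT' cursor=0
After op 4 (select(1,5) replace("KL")): buf='WKLT' cursor=3
After op 5 (backspace): buf='WKT' cursor=2
After op 6 (right): buf='WKT' cursor=3
After op 7 (insert('R')): buf='WKTR' cursor=4
After op 8 (left): buf='WKTR' cursor=3
After op 9 (right): buf='WKTR' cursor=4
After op 10 (insert('V')): buf='WKTRV' cursor=5
After op 11 (right): buf='WKTRV' cursor=5

Answer: 5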